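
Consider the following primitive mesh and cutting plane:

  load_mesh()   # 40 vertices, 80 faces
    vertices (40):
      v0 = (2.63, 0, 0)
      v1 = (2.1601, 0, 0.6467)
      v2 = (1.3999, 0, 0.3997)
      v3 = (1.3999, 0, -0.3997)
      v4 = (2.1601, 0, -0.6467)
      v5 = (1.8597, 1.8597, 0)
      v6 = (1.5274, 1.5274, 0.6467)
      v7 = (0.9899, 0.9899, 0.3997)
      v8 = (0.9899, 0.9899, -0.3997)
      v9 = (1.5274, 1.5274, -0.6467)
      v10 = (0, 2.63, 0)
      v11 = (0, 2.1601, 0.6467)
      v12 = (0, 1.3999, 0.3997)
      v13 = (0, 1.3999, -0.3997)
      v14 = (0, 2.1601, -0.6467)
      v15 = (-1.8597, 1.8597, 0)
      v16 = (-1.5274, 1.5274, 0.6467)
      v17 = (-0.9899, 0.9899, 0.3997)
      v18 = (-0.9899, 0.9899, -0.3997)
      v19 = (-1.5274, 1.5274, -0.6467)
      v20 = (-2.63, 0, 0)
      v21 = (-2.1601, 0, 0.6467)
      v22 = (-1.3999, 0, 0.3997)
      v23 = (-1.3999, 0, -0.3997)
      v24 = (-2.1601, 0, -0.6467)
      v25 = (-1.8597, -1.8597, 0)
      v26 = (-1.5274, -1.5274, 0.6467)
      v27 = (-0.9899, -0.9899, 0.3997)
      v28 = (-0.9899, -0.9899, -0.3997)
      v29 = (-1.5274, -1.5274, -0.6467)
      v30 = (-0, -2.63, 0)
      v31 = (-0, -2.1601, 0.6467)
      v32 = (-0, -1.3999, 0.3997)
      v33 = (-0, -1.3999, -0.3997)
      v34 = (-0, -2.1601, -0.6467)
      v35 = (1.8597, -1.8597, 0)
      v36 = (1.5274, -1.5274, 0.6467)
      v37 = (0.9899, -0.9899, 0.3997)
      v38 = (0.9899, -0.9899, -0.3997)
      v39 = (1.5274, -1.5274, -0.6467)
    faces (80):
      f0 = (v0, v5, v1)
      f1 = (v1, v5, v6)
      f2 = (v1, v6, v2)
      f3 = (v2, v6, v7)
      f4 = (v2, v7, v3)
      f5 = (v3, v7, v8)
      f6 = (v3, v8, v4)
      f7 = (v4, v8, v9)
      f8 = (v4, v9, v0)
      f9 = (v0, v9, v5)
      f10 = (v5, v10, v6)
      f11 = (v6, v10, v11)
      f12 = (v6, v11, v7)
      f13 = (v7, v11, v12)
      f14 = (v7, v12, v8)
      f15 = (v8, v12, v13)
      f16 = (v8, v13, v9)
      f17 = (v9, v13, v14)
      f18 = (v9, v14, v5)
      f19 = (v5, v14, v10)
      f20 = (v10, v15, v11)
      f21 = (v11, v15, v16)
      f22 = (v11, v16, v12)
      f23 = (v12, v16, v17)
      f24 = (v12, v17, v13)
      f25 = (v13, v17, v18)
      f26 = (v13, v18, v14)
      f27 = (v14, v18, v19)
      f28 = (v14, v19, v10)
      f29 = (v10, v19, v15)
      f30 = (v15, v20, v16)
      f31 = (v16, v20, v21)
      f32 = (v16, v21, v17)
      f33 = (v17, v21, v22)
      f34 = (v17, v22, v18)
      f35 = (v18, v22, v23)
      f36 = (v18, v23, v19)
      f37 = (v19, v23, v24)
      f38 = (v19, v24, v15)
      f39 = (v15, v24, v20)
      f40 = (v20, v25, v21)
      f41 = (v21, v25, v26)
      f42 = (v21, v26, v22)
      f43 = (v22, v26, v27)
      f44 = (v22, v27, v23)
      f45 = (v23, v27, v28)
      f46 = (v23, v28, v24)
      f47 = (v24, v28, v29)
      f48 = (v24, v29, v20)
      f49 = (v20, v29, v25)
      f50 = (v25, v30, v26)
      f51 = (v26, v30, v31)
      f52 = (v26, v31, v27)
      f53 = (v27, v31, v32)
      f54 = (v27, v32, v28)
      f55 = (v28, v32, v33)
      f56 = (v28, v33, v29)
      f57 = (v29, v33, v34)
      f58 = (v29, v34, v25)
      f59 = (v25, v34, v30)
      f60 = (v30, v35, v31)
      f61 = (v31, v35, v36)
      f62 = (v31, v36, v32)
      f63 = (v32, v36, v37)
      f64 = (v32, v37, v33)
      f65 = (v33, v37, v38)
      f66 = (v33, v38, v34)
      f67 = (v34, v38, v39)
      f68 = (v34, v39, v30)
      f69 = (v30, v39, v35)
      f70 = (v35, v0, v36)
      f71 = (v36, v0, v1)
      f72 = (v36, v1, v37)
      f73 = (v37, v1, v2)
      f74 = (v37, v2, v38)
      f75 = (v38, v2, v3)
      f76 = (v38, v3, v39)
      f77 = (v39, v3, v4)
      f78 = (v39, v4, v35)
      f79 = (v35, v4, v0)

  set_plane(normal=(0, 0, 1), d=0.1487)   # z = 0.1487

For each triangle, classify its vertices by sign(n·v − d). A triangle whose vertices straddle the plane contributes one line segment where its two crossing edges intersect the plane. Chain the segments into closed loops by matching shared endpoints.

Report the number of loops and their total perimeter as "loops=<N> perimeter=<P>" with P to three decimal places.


loops=2 perimeter=24.013

Straddling triangles (32 of 80):
  (v0,v5,v1) [--+] → (1.92877, 1.43209, 0.1487)–(2.52195, 0, 0.1487)  len=1.5501
  (v1,v5,v6) [+-+] → (1.92877, 1.43209, 0.1487)–(1.78329, 1.78329, 0.1487)  len=0.3801
  (v2,v7,v3) [++-] → (1.11863, 0.679086, 0.1487)–(1.3999, 0, 0.1487)  len=0.7350
  (v3,v7,v8) [-+-] → (1.11863, 0.679086, 0.1487)–(0.9899, 0.9899, 0.1487)  len=0.3364
  (v5,v10,v6) [--+] → (0.351205, 2.37647, 0.1487)–(1.78329, 1.78329, 0.1487)  len=1.5501
  (v6,v10,v11) [+-+] → (0.351205, 2.37647, 0.1487)–(0, 2.52195, 0.1487)  len=0.3801
  (v7,v12,v8) [++-] → (0.310814, 1.27117, 0.1487)–(0.9899, 0.9899, 0.1487)  len=0.7350
  (v8,v12,v13) [-+-] → (0.310814, 1.27117, 0.1487)–(0, 1.3999, 0.1487)  len=0.3364
  (v10,v15,v11) [--+] → (-1.43209, 1.92877, 0.1487)–(0, 2.52195, 0.1487)  len=1.5501
  (v11,v15,v16) [+-+] → (-1.43209, 1.92877, 0.1487)–(-1.78329, 1.78329, 0.1487)  len=0.3801
  (v12,v17,v13) [++-] → (-0.679086, 1.11863, 0.1487)–(0, 1.3999, 0.1487)  len=0.7350
  (v13,v17,v18) [-+-] → (-0.679086, 1.11863, 0.1487)–(-0.9899, 0.9899, 0.1487)  len=0.3364
  (v15,v20,v16) [--+] → (-2.37647, 0.351205, 0.1487)–(-1.78329, 1.78329, 0.1487)  len=1.5501
  (v16,v20,v21) [+-+] → (-2.37647, 0.351205, 0.1487)–(-2.52195, 0, 0.1487)  len=0.3801
  (v17,v22,v18) [++-] → (-1.27117, 0.310814, 0.1487)–(-0.9899, 0.9899, 0.1487)  len=0.7350
  (v18,v22,v23) [-+-] → (-1.27117, 0.310814, 0.1487)–(-1.3999, 0, 0.1487)  len=0.3364
  (v20,v25,v21) [--+] → (-1.92877, -1.43209, 0.1487)–(-2.52195, 0, 0.1487)  len=1.5501
  (v21,v25,v26) [+-+] → (-1.92877, -1.43209, 0.1487)–(-1.78329, -1.78329, 0.1487)  len=0.3801
  (v22,v27,v23) [++-] → (-1.11863, -0.679086, 0.1487)–(-1.3999, 0, 0.1487)  len=0.7350
  (v23,v27,v28) [-+-] → (-1.11863, -0.679086, 0.1487)–(-0.9899, -0.9899, 0.1487)  len=0.3364
  (v25,v30,v26) [--+] → (-0.351205, -2.37647, 0.1487)–(-1.78329, -1.78329, 0.1487)  len=1.5501
  (v26,v30,v31) [+-+] → (-0.351205, -2.37647, 0.1487)–(0, -2.52195, 0.1487)  len=0.3801
  (v27,v32,v28) [++-] → (-0.310814, -1.27117, 0.1487)–(-0.9899, -0.9899, 0.1487)  len=0.7350
  (v28,v32,v33) [-+-] → (-0.310814, -1.27117, 0.1487)–(0, -1.3999, 0.1487)  len=0.3364
  (v30,v35,v31) [--+] → (1.43209, -1.92877, 0.1487)–(0, -2.52195, 0.1487)  len=1.5501
  (v31,v35,v36) [+-+] → (1.43209, -1.92877, 0.1487)–(1.78329, -1.78329, 0.1487)  len=0.3801
  (v32,v37,v33) [++-] → (0.679086, -1.11863, 0.1487)–(0, -1.3999, 0.1487)  len=0.7350
  (v33,v37,v38) [-+-] → (0.679086, -1.11863, 0.1487)–(0.9899, -0.9899, 0.1487)  len=0.3364
  (v35,v0,v36) [--+] → (2.37647, -0.351205, 0.1487)–(1.78329, -1.78329, 0.1487)  len=1.5501
  (v36,v0,v1) [+-+] → (2.37647, -0.351205, 0.1487)–(2.52195, 0, 0.1487)  len=0.3801
  (v37,v2,v38) [++-] → (1.27117, -0.310814, 0.1487)–(0.9899, -0.9899, 0.1487)  len=0.7350
  (v38,v2,v3) [-+-] → (1.27117, -0.310814, 0.1487)–(1.3999, 0, 0.1487)  len=0.3364

Chained into 2 loop(s):
  loop 1: 16 segments, perimeter = 15.4418
  loop 2: 16 segments, perimeter = 8.5716
Total perimeter = 24.013


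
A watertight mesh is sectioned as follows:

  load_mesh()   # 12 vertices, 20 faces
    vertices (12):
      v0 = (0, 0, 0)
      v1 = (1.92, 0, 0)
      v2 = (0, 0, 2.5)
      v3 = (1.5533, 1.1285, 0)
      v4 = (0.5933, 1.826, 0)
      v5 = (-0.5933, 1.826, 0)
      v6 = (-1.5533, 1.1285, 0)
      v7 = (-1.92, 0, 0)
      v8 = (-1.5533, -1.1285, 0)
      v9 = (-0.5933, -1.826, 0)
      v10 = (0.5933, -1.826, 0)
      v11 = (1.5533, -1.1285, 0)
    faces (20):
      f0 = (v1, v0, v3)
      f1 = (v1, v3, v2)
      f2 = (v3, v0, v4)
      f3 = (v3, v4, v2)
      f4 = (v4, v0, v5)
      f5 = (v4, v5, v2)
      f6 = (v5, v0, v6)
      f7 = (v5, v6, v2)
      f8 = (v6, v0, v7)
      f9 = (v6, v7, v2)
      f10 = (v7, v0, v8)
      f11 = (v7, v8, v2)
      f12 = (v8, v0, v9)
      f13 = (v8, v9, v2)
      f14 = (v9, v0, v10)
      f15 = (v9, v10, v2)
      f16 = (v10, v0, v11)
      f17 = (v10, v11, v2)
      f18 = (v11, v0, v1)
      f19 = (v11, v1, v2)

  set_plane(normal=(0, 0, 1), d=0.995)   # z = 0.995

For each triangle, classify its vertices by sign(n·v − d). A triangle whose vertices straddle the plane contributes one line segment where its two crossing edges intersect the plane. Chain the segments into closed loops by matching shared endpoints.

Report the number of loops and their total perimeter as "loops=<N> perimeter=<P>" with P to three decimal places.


Straddling triangles (10 of 20):
  (v1,v3,v2) [--+] → (0.935087, 0.679357, 0.995)–(1.15584, 0, 0.995)  len=0.7143
  (v3,v4,v2) [--+] → (0.357167, 1.09925, 0.995)–(0.935087, 0.679357, 0.995)  len=0.7144
  (v4,v5,v2) [--+] → (-0.357167, 1.09925, 0.995)–(0.357167, 1.09925, 0.995)  len=0.7143
  (v5,v6,v2) [--+] → (-0.935087, 0.679357, 0.995)–(-0.357167, 1.09925, 0.995)  len=0.7144
  (v6,v7,v2) [--+] → (-1.15584, 0, 0.995)–(-0.935087, 0.679357, 0.995)  len=0.7143
  (v7,v8,v2) [--+] → (-0.935087, -0.679357, 0.995)–(-1.15584, 0, 0.995)  len=0.7143
  (v8,v9,v2) [--+] → (-0.357167, -1.09925, 0.995)–(-0.935087, -0.679357, 0.995)  len=0.7144
  (v9,v10,v2) [--+] → (0.357167, -1.09925, 0.995)–(-0.357167, -1.09925, 0.995)  len=0.7143
  (v10,v11,v2) [--+] → (0.935087, -0.679357, 0.995)–(0.357167, -1.09925, 0.995)  len=0.7144
  (v11,v1,v2) [--+] → (1.15584, 0, 0.995)–(0.935087, -0.679357, 0.995)  len=0.7143

Chained into 1 loop(s):
  loop 1: 10 segments, perimeter = 7.1434
Total perimeter = 7.143

loops=1 perimeter=7.143


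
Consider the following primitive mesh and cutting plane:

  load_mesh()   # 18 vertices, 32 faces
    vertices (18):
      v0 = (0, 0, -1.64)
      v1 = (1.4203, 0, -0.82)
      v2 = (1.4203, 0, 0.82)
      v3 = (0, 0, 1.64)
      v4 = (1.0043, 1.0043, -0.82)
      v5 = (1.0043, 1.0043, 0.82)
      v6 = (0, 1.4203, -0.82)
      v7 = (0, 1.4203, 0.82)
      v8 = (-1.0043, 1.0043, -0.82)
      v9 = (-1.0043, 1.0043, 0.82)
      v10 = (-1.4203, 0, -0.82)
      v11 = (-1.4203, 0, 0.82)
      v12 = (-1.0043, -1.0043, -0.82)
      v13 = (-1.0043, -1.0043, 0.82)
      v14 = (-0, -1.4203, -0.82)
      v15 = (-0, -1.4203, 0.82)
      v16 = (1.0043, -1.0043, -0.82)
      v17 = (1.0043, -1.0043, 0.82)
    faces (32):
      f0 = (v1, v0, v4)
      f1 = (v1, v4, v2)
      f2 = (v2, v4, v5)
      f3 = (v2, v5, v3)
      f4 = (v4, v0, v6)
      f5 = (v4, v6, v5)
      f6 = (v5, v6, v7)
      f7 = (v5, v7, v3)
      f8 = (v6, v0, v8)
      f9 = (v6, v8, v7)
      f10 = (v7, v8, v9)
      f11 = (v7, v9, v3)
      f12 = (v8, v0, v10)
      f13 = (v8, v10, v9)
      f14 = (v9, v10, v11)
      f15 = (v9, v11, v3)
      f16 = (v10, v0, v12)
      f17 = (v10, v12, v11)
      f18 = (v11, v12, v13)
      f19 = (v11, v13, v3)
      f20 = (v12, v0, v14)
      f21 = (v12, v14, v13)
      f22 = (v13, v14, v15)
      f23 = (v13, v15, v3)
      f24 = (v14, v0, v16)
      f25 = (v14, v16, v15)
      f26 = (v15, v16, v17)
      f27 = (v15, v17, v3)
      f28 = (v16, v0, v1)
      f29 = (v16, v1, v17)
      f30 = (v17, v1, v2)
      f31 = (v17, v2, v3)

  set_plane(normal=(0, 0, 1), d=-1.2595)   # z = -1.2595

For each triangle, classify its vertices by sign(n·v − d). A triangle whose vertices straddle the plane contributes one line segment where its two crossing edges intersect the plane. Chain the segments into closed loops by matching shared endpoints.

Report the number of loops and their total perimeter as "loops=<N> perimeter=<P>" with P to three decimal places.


Straddling triangles (8 of 32):
  (v1,v0,v4) [+-+] → (0.659054, 0, -1.2595)–(0.46602, 0.46602, -1.2595)  len=0.5044
  (v4,v0,v6) [+-+] → (0.46602, 0.46602, -1.2595)–(0, 0.659054, -1.2595)  len=0.5044
  (v6,v0,v8) [+-+] → (0, 0.659054, -1.2595)–(-0.46602, 0.46602, -1.2595)  len=0.5044
  (v8,v0,v10) [+-+] → (-0.46602, 0.46602, -1.2595)–(-0.659054, 0, -1.2595)  len=0.5044
  (v10,v0,v12) [+-+] → (-0.659054, 0, -1.2595)–(-0.46602, -0.46602, -1.2595)  len=0.5044
  (v12,v0,v14) [+-+] → (-0.46602, -0.46602, -1.2595)–(0, -0.659054, -1.2595)  len=0.5044
  (v14,v0,v16) [+-+] → (0, -0.659054, -1.2595)–(0.46602, -0.46602, -1.2595)  len=0.5044
  (v16,v0,v1) [+-+] → (0.46602, -0.46602, -1.2595)–(0.659054, 0, -1.2595)  len=0.5044

Chained into 1 loop(s):
  loop 1: 8 segments, perimeter = 4.0353
Total perimeter = 4.035

loops=1 perimeter=4.035


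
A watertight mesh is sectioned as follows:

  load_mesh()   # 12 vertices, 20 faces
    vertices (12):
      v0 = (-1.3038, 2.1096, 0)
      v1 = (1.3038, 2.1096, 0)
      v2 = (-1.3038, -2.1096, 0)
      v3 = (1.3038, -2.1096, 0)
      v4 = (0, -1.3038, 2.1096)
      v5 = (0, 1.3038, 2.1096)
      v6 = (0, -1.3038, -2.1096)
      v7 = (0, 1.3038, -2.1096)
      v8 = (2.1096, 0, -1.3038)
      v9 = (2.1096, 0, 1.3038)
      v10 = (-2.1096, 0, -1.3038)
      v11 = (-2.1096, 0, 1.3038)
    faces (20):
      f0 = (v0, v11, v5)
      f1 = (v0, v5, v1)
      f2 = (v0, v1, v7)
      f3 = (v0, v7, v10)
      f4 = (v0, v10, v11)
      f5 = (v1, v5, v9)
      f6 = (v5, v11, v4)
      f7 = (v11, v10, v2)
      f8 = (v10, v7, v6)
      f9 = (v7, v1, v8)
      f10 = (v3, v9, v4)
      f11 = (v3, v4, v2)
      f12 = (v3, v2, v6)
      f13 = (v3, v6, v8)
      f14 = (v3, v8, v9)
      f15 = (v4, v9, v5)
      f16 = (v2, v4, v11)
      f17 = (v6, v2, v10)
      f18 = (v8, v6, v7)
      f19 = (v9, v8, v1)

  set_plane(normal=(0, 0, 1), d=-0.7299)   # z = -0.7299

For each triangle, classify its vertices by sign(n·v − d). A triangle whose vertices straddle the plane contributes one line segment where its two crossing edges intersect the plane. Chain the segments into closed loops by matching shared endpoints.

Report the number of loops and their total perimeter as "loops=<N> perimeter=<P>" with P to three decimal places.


Straddling triangles (10 of 20):
  (v0,v1,v7) [++-] → (0.852699, 1.8308, -0.7299)–(-0.852699, 1.8308, -0.7299)  len=1.7054
  (v0,v7,v10) [+--] → (-0.852699, 1.8308, -0.7299)–(-1.75491, 0.928593, -0.7299)  len=1.2759
  (v0,v10,v11) [+-+] → (-1.75491, 0.928593, -0.7299)–(-2.1096, 0, -0.7299)  len=0.9940
  (v11,v10,v2) [+-+] → (-2.1096, 0, -0.7299)–(-1.75491, -0.928593, -0.7299)  len=0.9940
  (v7,v1,v8) [-+-] → (0.852699, 1.8308, -0.7299)–(1.75491, 0.928593, -0.7299)  len=1.2759
  (v3,v2,v6) [++-] → (-0.852699, -1.8308, -0.7299)–(0.852699, -1.8308, -0.7299)  len=1.7054
  (v3,v6,v8) [+--] → (0.852699, -1.8308, -0.7299)–(1.75491, -0.928593, -0.7299)  len=1.2759
  (v3,v8,v9) [+-+] → (1.75491, -0.928593, -0.7299)–(2.1096, 0, -0.7299)  len=0.9940
  (v6,v2,v10) [-+-] → (-0.852699, -1.8308, -0.7299)–(-1.75491, -0.928593, -0.7299)  len=1.2759
  (v9,v8,v1) [+-+] → (2.1096, 0, -0.7299)–(1.75491, 0.928593, -0.7299)  len=0.9940

Chained into 1 loop(s):
  loop 1: 10 segments, perimeter = 12.4906
Total perimeter = 12.491

loops=1 perimeter=12.491


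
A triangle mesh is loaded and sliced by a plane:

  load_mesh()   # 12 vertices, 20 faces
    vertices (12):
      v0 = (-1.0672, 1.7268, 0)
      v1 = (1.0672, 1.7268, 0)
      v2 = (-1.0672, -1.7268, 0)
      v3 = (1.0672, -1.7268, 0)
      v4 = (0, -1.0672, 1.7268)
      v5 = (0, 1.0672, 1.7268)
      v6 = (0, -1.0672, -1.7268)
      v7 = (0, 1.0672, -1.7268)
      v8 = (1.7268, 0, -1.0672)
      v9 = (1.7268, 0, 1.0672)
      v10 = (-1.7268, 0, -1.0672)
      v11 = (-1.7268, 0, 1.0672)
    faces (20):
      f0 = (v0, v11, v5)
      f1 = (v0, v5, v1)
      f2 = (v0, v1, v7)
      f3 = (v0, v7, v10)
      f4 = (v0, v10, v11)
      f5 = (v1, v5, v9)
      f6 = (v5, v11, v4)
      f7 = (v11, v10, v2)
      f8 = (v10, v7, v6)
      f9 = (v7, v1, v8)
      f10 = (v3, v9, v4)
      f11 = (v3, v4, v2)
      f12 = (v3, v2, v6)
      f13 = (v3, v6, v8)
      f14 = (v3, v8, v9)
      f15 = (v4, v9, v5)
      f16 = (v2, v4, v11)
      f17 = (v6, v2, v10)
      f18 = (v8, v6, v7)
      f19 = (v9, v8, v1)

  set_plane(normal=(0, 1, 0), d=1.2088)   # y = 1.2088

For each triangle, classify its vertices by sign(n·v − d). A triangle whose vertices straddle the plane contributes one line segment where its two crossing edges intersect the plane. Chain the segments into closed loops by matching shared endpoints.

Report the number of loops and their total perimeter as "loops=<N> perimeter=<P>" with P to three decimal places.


Straddling triangles (8 of 20):
  (v0,v11,v5) [+--] → (-1.26506, 1.2088, 0.320135)–(-0.229102, 1.2088, 1.3561)  len=1.4651
  (v0,v5,v1) [+-+] → (-0.229102, 1.2088, 1.3561)–(0.229102, 1.2088, 1.3561)  len=0.4582
  (v0,v1,v7) [++-] → (0.229102, 1.2088, -1.3561)–(-0.229102, 1.2088, -1.3561)  len=0.4582
  (v0,v7,v10) [+--] → (-0.229102, 1.2088, -1.3561)–(-1.26506, 1.2088, -0.320135)  len=1.4651
  (v0,v10,v11) [+--] → (-1.26506, 1.2088, -0.320135)–(-1.26506, 1.2088, 0.320135)  len=0.6403
  (v1,v5,v9) [+--] → (0.229102, 1.2088, 1.3561)–(1.26506, 1.2088, 0.320135)  len=1.4651
  (v7,v1,v8) [-+-] → (0.229102, 1.2088, -1.3561)–(1.26506, 1.2088, -0.320135)  len=1.4651
  (v9,v8,v1) [--+] → (1.26506, 1.2088, -0.320135)–(1.26506, 1.2088, 0.320135)  len=0.6403

Chained into 1 loop(s):
  loop 1: 8 segments, perimeter = 8.0572
Total perimeter = 8.057

loops=1 perimeter=8.057


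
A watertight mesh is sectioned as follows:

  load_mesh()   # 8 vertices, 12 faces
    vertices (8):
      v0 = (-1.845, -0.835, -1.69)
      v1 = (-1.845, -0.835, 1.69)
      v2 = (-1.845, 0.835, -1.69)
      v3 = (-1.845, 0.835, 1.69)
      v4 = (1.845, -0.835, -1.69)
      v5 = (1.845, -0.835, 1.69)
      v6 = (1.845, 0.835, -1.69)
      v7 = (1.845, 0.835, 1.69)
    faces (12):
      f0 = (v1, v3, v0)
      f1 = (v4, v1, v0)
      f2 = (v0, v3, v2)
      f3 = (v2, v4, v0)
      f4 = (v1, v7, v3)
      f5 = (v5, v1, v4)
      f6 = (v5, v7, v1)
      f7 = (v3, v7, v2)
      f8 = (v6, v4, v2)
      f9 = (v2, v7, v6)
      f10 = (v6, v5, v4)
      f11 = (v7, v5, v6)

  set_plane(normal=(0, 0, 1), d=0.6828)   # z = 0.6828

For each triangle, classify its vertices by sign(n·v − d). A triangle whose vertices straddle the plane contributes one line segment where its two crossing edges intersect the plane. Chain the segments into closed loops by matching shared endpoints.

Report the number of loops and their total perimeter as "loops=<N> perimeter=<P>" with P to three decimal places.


Straddling triangles (8 of 12):
  (v1,v3,v0) [++-] → (-1.845, 0.33736, 0.6828)–(-1.845, -0.835, 0.6828)  len=1.1724
  (v4,v1,v0) [-+-] → (-0.745424, -0.835, 0.6828)–(-1.845, -0.835, 0.6828)  len=1.0996
  (v0,v3,v2) [-+-] → (-1.845, 0.33736, 0.6828)–(-1.845, 0.835, 0.6828)  len=0.4976
  (v5,v1,v4) [++-] → (-0.745424, -0.835, 0.6828)–(1.845, -0.835, 0.6828)  len=2.5904
  (v3,v7,v2) [++-] → (0.745424, 0.835, 0.6828)–(-1.845, 0.835, 0.6828)  len=2.5904
  (v2,v7,v6) [-+-] → (0.745424, 0.835, 0.6828)–(1.845, 0.835, 0.6828)  len=1.0996
  (v6,v5,v4) [-+-] → (1.845, -0.33736, 0.6828)–(1.845, -0.835, 0.6828)  len=0.4976
  (v7,v5,v6) [++-] → (1.845, -0.33736, 0.6828)–(1.845, 0.835, 0.6828)  len=1.1724

Chained into 1 loop(s):
  loop 1: 8 segments, perimeter = 10.7200
Total perimeter = 10.720

loops=1 perimeter=10.720


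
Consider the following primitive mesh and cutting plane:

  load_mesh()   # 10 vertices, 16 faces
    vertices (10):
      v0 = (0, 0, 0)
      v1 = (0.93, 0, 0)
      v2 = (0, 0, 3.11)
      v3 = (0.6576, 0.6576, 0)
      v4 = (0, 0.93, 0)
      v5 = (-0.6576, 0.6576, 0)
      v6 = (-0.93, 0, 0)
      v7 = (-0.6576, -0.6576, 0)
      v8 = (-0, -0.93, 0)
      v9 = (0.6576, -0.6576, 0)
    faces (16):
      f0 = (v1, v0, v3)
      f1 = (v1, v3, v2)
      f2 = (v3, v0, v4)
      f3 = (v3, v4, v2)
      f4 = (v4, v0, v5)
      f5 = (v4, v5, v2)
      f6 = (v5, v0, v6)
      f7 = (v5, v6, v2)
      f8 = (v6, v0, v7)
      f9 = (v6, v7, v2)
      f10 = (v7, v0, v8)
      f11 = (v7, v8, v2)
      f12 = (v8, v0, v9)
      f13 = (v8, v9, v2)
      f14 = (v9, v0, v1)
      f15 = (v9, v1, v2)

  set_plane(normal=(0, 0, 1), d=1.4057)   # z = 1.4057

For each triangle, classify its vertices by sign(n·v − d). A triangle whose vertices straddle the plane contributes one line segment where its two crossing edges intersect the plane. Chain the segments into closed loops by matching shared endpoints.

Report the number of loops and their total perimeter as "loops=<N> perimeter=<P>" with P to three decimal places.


Straddling triangles (8 of 16):
  (v1,v3,v2) [--+] → (0.360369, 0.360369, 1.4057)–(0.509646, 0, 1.4057)  len=0.3901
  (v3,v4,v2) [--+] → (0, 0.509646, 1.4057)–(0.360369, 0.360369, 1.4057)  len=0.3901
  (v4,v5,v2) [--+] → (-0.360369, 0.360369, 1.4057)–(0, 0.509646, 1.4057)  len=0.3901
  (v5,v6,v2) [--+] → (-0.509646, 0, 1.4057)–(-0.360369, 0.360369, 1.4057)  len=0.3901
  (v6,v7,v2) [--+] → (-0.360369, -0.360369, 1.4057)–(-0.509646, 0, 1.4057)  len=0.3901
  (v7,v8,v2) [--+] → (0, -0.509646, 1.4057)–(-0.360369, -0.360369, 1.4057)  len=0.3901
  (v8,v9,v2) [--+] → (0.360369, -0.360369, 1.4057)–(0, -0.509646, 1.4057)  len=0.3901
  (v9,v1,v2) [--+] → (0.509646, 0, 1.4057)–(0.360369, -0.360369, 1.4057)  len=0.3901

Chained into 1 loop(s):
  loop 1: 8 segments, perimeter = 3.1205
Total perimeter = 3.121

loops=1 perimeter=3.121


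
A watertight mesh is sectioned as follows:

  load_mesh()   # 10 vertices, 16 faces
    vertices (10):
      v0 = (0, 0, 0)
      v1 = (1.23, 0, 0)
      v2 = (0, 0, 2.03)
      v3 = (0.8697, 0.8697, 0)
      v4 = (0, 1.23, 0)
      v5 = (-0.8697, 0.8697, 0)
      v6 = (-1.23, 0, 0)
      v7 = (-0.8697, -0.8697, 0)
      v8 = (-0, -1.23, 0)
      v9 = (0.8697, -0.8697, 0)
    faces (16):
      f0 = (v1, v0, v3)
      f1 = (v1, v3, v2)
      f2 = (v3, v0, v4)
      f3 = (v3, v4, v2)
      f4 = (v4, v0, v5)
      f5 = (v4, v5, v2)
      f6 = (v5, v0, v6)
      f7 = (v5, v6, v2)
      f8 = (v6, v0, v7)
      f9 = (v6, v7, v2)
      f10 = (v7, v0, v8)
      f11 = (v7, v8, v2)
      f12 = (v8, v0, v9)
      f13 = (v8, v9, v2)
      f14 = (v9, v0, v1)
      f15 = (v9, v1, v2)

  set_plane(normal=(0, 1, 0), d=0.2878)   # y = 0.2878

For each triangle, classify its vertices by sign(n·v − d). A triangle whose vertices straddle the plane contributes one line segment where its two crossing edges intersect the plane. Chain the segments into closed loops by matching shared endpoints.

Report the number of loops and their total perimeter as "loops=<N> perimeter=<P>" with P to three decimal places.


loops=1 perimeter=6.095

Straddling triangles (8 of 16):
  (v1,v0,v3) [--+] → (0.2878, 0.2878, 0)–(1.11077, 0.2878, 0)  len=0.8230
  (v1,v3,v2) [-+-] → (1.11077, 0.2878, 0)–(0.2878, 0.2878, 1.35824)  len=1.5881
  (v3,v0,v4) [+-+] → (0.2878, 0.2878, 0)–(0, 0.2878, 0)  len=0.2878
  (v3,v4,v2) [++-] → (0, 0.2878, 1.55501)–(0.2878, 0.2878, 1.35824)  len=0.3486
  (v4,v0,v5) [+-+] → (0, 0.2878, 0)–(-0.2878, 0.2878, 0)  len=0.2878
  (v4,v5,v2) [++-] → (-0.2878, 0.2878, 1.35824)–(0, 0.2878, 1.55501)  len=0.3486
  (v5,v0,v6) [+--] → (-0.2878, 0.2878, 0)–(-1.11077, 0.2878, 0)  len=0.8230
  (v5,v6,v2) [+--] → (-1.11077, 0.2878, 0)–(-0.2878, 0.2878, 1.35824)  len=1.5881

Chained into 1 loop(s):
  loop 1: 8 segments, perimeter = 6.0950
Total perimeter = 6.095


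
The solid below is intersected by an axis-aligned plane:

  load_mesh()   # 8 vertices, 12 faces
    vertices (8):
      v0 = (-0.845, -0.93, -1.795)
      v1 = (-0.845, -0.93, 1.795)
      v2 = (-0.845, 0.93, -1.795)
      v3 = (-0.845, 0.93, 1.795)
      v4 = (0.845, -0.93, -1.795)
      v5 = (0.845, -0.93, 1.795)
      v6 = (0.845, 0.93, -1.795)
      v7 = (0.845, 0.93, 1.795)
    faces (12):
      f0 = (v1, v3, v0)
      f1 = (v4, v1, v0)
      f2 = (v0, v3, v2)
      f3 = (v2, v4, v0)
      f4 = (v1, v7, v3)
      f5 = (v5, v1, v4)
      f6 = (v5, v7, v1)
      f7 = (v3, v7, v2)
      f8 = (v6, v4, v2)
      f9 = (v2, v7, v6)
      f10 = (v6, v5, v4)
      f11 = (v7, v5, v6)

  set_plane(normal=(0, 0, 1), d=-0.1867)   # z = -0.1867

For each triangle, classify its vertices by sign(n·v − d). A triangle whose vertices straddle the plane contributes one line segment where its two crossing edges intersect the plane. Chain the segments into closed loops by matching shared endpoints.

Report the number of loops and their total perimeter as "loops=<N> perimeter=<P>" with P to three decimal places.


Straddling triangles (8 of 12):
  (v1,v3,v0) [++-] → (-0.845, -0.0967304, -0.1867)–(-0.845, -0.93, -0.1867)  len=0.8333
  (v4,v1,v0) [-+-] → (0.0878894, -0.93, -0.1867)–(-0.845, -0.93, -0.1867)  len=0.9329
  (v0,v3,v2) [-+-] → (-0.845, -0.0967304, -0.1867)–(-0.845, 0.93, -0.1867)  len=1.0267
  (v5,v1,v4) [++-] → (0.0878894, -0.93, -0.1867)–(0.845, -0.93, -0.1867)  len=0.7571
  (v3,v7,v2) [++-] → (-0.0878894, 0.93, -0.1867)–(-0.845, 0.93, -0.1867)  len=0.7571
  (v2,v7,v6) [-+-] → (-0.0878894, 0.93, -0.1867)–(0.845, 0.93, -0.1867)  len=0.9329
  (v6,v5,v4) [-+-] → (0.845, 0.0967304, -0.1867)–(0.845, -0.93, -0.1867)  len=1.0267
  (v7,v5,v6) [++-] → (0.845, 0.0967304, -0.1867)–(0.845, 0.93, -0.1867)  len=0.8333

Chained into 1 loop(s):
  loop 1: 8 segments, perimeter = 7.1000
Total perimeter = 7.100

loops=1 perimeter=7.100


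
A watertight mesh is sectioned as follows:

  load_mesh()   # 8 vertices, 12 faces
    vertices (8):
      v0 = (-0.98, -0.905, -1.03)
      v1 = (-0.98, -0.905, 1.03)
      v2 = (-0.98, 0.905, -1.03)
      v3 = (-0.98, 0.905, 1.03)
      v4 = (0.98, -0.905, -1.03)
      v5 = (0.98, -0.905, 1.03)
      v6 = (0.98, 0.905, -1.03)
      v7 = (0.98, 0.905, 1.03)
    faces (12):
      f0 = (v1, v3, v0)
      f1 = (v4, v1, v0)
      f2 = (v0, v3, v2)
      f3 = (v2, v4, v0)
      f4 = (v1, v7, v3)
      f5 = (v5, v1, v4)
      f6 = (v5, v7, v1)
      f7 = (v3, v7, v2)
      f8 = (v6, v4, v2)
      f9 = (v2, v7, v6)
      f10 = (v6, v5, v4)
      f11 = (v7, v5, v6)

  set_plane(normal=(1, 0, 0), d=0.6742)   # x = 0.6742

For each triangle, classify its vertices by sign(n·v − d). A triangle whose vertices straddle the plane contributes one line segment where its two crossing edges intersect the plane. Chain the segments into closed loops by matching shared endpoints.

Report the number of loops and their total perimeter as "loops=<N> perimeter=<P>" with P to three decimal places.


loops=1 perimeter=7.740

Straddling triangles (8 of 12):
  (v4,v1,v0) [+--] → (0.6742, -0.905, -0.708598)–(0.6742, -0.905, -1.03)  len=0.3214
  (v2,v4,v0) [-+-] → (0.6742, -0.622603, -1.03)–(0.6742, -0.905, -1.03)  len=0.2824
  (v1,v7,v3) [-+-] → (0.6742, 0.622603, 1.03)–(0.6742, 0.905, 1.03)  len=0.2824
  (v5,v1,v4) [+-+] → (0.6742, -0.905, 1.03)–(0.6742, -0.905, -0.708598)  len=1.7386
  (v5,v7,v1) [++-] → (0.6742, 0.622603, 1.03)–(0.6742, -0.905, 1.03)  len=1.5276
  (v3,v7,v2) [-+-] → (0.6742, 0.905, 1.03)–(0.6742, 0.905, 0.708598)  len=0.3214
  (v6,v4,v2) [++-] → (0.6742, -0.622603, -1.03)–(0.6742, 0.905, -1.03)  len=1.5276
  (v2,v7,v6) [-++] → (0.6742, 0.905, 0.708598)–(0.6742, 0.905, -1.03)  len=1.7386

Chained into 1 loop(s):
  loop 1: 8 segments, perimeter = 7.7400
Total perimeter = 7.740


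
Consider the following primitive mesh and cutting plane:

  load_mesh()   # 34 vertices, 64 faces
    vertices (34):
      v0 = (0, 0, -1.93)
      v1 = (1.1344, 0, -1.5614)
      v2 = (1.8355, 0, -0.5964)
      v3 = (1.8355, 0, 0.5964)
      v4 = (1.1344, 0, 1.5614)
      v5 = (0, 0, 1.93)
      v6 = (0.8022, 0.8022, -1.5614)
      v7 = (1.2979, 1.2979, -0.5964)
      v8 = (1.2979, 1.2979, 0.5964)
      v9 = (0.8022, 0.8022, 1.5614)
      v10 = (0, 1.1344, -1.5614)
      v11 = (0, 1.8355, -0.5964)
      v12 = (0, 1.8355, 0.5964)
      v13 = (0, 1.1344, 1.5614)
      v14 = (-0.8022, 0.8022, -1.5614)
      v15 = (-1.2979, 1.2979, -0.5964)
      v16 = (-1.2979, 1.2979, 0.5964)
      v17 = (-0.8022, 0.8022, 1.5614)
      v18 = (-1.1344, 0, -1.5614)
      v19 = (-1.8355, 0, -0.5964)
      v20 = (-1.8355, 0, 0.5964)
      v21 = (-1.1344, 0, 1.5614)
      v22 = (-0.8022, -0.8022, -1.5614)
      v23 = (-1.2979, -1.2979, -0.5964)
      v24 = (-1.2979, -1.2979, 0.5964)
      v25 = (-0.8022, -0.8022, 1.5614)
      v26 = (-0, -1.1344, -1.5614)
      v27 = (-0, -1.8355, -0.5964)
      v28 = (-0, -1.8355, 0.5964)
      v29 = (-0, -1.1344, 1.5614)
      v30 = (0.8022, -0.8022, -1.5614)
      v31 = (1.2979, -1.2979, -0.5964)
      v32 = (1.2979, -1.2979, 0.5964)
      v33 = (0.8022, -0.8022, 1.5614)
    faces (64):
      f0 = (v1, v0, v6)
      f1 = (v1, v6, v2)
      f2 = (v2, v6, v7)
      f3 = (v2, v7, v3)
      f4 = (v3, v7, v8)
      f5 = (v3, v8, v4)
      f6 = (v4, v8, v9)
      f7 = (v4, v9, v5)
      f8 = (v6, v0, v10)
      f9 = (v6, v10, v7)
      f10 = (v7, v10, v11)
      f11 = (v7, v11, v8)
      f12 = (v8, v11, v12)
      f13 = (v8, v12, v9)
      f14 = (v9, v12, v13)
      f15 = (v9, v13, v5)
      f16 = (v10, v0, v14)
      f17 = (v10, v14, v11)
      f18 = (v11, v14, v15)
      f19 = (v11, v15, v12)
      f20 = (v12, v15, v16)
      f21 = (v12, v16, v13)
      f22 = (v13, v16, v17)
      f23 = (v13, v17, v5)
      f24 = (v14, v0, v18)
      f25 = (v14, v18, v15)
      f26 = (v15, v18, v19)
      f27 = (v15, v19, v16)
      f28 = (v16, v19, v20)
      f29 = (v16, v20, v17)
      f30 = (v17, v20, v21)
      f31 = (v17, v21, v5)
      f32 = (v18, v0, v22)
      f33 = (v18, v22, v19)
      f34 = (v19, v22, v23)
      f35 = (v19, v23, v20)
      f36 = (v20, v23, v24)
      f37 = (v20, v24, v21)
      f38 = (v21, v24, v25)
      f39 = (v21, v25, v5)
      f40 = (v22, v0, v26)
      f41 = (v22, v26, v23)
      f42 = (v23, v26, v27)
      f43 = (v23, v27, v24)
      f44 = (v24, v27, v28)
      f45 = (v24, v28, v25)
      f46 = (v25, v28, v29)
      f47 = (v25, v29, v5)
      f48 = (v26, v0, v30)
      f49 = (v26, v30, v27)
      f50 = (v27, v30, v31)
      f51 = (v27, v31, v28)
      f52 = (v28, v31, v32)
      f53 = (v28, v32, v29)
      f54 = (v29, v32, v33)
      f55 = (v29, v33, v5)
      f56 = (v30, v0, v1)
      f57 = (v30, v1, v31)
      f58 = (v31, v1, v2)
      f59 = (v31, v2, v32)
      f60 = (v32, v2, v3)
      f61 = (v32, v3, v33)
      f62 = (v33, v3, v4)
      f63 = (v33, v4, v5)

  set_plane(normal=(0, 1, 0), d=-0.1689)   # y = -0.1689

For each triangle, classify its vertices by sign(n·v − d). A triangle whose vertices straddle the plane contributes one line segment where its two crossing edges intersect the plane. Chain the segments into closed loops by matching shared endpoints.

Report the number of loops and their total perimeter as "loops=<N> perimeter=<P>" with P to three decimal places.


Straddling triangles (20 of 64):
  (v18,v0,v22) [++-] → (-0.1689, -0.1689, -1.85239)–(-1.06446, -0.1689, -1.5614)  len=0.9416
  (v18,v22,v19) [+-+] → (-1.06446, -0.1689, -1.5614)–(-1.61794, -0.1689, -0.799577)  len=0.9417
  (v19,v22,v23) [+--] → (-1.61794, -0.1689, -0.799577)–(-1.76554, -0.1689, -0.5964)  len=0.2511
  (v19,v23,v20) [+-+] → (-1.76554, -0.1689, -0.5964)–(-1.76554, -0.1689, 0.441177)  len=1.0376
  (v20,v23,v24) [+--] → (-1.76554, -0.1689, 0.441177)–(-1.76554, -0.1689, 0.5964)  len=0.1552
  (v20,v24,v21) [+-+] → (-1.76554, -0.1689, 0.5964)–(-1.15568, -0.1689, 1.43582)  len=1.0376
  (v21,v24,v25) [+--] → (-1.15568, -0.1689, 1.43582)–(-1.06446, -0.1689, 1.5614)  len=0.1552
  (v21,v25,v5) [+-+] → (-1.06446, -0.1689, 1.5614)–(-0.1689, -0.1689, 1.85239)  len=0.9416
  (v22,v0,v26) [-+-] → (-0.1689, -0.1689, -1.85239)–(0, -0.1689, -1.87512)  len=0.1704
  (v25,v29,v5) [--+] → (0, -0.1689, 1.87512)–(-0.1689, -0.1689, 1.85239)  len=0.1704
  (v26,v0,v30) [-+-] → (0, -0.1689, -1.87512)–(0.1689, -0.1689, -1.85239)  len=0.1704
  (v29,v33,v5) [--+] → (0.1689, -0.1689, 1.85239)–(0, -0.1689, 1.87512)  len=0.1704
  (v30,v0,v1) [-++] → (0.1689, -0.1689, -1.85239)–(1.06446, -0.1689, -1.5614)  len=0.9416
  (v30,v1,v31) [-+-] → (1.06446, -0.1689, -1.5614)–(1.15568, -0.1689, -1.43582)  len=0.1552
  (v31,v1,v2) [-++] → (1.15568, -0.1689, -1.43582)–(1.76554, -0.1689, -0.5964)  len=1.0376
  (v31,v2,v32) [-+-] → (1.76554, -0.1689, -0.5964)–(1.76554, -0.1689, -0.441177)  len=0.1552
  (v32,v2,v3) [-++] → (1.76554, -0.1689, -0.441177)–(1.76554, -0.1689, 0.5964)  len=1.0376
  (v32,v3,v33) [-+-] → (1.76554, -0.1689, 0.5964)–(1.61794, -0.1689, 0.799577)  len=0.2511
  (v33,v3,v4) [-++] → (1.61794, -0.1689, 0.799577)–(1.06446, -0.1689, 1.5614)  len=0.9417
  (v33,v4,v5) [-++] → (1.06446, -0.1689, 1.5614)–(0.1689, -0.1689, 1.85239)  len=0.9416

Chained into 1 loop(s):
  loop 1: 20 segments, perimeter = 11.6050
Total perimeter = 11.605

loops=1 perimeter=11.605


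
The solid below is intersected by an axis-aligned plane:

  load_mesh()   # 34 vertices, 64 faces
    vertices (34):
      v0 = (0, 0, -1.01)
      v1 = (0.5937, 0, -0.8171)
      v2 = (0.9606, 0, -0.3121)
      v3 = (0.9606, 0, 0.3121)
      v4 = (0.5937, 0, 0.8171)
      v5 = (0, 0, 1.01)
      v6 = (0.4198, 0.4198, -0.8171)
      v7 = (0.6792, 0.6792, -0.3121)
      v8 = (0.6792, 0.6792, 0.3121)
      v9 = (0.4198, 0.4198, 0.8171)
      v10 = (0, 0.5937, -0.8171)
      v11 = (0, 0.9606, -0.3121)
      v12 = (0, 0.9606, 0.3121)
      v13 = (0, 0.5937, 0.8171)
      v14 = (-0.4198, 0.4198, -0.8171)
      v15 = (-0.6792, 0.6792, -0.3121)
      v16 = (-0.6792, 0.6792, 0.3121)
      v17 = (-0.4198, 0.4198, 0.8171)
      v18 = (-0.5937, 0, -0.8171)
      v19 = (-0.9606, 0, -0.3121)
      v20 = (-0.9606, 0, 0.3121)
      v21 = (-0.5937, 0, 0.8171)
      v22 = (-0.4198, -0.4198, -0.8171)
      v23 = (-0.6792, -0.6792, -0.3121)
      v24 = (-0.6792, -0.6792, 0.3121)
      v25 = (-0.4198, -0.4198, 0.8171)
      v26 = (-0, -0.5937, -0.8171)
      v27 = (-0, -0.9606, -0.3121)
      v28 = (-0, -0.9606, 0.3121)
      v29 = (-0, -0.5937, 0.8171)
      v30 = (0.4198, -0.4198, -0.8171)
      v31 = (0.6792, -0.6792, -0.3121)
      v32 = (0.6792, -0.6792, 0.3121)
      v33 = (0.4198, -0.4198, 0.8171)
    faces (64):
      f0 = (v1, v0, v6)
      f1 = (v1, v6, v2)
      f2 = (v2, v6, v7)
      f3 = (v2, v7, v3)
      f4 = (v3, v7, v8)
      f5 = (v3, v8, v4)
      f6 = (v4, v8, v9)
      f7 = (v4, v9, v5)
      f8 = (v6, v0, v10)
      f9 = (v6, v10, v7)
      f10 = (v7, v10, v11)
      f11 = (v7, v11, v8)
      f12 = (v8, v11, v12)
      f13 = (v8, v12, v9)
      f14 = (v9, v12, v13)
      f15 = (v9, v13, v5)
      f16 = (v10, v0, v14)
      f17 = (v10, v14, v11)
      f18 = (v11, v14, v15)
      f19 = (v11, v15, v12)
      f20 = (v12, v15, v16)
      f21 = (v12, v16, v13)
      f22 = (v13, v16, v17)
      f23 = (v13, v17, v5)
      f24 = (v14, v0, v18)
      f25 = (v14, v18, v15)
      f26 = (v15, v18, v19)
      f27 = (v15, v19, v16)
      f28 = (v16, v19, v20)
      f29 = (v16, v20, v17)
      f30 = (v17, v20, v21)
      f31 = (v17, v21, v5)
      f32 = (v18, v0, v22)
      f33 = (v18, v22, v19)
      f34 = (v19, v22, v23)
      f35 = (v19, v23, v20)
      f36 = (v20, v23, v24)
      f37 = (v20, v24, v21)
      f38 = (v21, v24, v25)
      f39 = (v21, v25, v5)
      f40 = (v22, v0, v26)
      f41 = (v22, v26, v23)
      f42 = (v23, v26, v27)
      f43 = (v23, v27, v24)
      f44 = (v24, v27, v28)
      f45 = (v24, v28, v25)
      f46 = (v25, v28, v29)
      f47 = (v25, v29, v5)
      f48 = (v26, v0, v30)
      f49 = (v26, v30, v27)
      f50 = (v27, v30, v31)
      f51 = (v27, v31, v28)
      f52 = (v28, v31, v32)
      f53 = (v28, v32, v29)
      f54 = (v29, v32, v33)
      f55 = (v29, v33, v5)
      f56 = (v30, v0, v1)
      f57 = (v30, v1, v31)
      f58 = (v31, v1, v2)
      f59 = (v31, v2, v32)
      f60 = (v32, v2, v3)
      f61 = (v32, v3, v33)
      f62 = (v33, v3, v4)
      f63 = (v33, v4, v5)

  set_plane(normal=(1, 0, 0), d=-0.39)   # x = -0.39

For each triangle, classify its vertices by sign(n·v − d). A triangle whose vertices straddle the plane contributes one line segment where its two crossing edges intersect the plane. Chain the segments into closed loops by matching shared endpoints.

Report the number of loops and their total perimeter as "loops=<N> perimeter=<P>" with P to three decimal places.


loops=1 perimeter=5.497

Straddling triangles (20 of 64):
  (v10,v0,v14) [++-] → (-0.39, 0.39, -0.830793)–(-0.39, 0.432144, -0.8171)  len=0.0443
  (v10,v14,v11) [+-+] → (-0.39, 0.432144, -0.8171)–(-0.39, 0.458189, -0.781252)  len=0.0443
  (v11,v14,v15) [+--] → (-0.39, 0.458189, -0.781252)–(-0.39, 0.799019, -0.3121)  len=0.5799
  (v11,v15,v12) [+-+] → (-0.39, 0.799019, -0.3121)–(-0.39, 0.799019, -0.0463187)  len=0.2658
  (v12,v15,v16) [+--] → (-0.39, 0.799019, -0.0463187)–(-0.39, 0.799019, 0.3121)  len=0.3584
  (v12,v16,v13) [+-+] → (-0.39, 0.799019, 0.3121)–(-0.39, 0.642795, 0.527127)  len=0.2658
  (v13,v16,v17) [+--] → (-0.39, 0.642795, 0.527127)–(-0.39, 0.432144, 0.8171)  len=0.3584
  (v13,v17,v5) [+-+] → (-0.39, 0.432144, 0.8171)–(-0.39, 0.39, 0.830793)  len=0.0443
  (v14,v0,v18) [-+-] → (-0.39, 0.39, -0.830793)–(-0.39, 0, -0.883284)  len=0.3935
  (v17,v21,v5) [--+] → (-0.39, 0, 0.883284)–(-0.39, 0.39, 0.830793)  len=0.3935
  (v18,v0,v22) [-+-] → (-0.39, 0, -0.883284)–(-0.39, -0.39, -0.830793)  len=0.3935
  (v21,v25,v5) [--+] → (-0.39, -0.39, 0.830793)–(-0.39, 0, 0.883284)  len=0.3935
  (v22,v0,v26) [-++] → (-0.39, -0.39, -0.830793)–(-0.39, -0.432144, -0.8171)  len=0.0443
  (v22,v26,v23) [-+-] → (-0.39, -0.432144, -0.8171)–(-0.39, -0.642795, -0.527127)  len=0.3584
  (v23,v26,v27) [-++] → (-0.39, -0.642795, -0.527127)–(-0.39, -0.799019, -0.3121)  len=0.2658
  (v23,v27,v24) [-+-] → (-0.39, -0.799019, -0.3121)–(-0.39, -0.799019, 0.0463187)  len=0.3584
  (v24,v27,v28) [-++] → (-0.39, -0.799019, 0.0463187)–(-0.39, -0.799019, 0.3121)  len=0.2658
  (v24,v28,v25) [-+-] → (-0.39, -0.799019, 0.3121)–(-0.39, -0.458189, 0.781252)  len=0.5799
  (v25,v28,v29) [-++] → (-0.39, -0.458189, 0.781252)–(-0.39, -0.432144, 0.8171)  len=0.0443
  (v25,v29,v5) [-++] → (-0.39, -0.432144, 0.8171)–(-0.39, -0.39, 0.830793)  len=0.0443

Chained into 1 loop(s):
  loop 1: 20 segments, perimeter = 5.4965
Total perimeter = 5.497


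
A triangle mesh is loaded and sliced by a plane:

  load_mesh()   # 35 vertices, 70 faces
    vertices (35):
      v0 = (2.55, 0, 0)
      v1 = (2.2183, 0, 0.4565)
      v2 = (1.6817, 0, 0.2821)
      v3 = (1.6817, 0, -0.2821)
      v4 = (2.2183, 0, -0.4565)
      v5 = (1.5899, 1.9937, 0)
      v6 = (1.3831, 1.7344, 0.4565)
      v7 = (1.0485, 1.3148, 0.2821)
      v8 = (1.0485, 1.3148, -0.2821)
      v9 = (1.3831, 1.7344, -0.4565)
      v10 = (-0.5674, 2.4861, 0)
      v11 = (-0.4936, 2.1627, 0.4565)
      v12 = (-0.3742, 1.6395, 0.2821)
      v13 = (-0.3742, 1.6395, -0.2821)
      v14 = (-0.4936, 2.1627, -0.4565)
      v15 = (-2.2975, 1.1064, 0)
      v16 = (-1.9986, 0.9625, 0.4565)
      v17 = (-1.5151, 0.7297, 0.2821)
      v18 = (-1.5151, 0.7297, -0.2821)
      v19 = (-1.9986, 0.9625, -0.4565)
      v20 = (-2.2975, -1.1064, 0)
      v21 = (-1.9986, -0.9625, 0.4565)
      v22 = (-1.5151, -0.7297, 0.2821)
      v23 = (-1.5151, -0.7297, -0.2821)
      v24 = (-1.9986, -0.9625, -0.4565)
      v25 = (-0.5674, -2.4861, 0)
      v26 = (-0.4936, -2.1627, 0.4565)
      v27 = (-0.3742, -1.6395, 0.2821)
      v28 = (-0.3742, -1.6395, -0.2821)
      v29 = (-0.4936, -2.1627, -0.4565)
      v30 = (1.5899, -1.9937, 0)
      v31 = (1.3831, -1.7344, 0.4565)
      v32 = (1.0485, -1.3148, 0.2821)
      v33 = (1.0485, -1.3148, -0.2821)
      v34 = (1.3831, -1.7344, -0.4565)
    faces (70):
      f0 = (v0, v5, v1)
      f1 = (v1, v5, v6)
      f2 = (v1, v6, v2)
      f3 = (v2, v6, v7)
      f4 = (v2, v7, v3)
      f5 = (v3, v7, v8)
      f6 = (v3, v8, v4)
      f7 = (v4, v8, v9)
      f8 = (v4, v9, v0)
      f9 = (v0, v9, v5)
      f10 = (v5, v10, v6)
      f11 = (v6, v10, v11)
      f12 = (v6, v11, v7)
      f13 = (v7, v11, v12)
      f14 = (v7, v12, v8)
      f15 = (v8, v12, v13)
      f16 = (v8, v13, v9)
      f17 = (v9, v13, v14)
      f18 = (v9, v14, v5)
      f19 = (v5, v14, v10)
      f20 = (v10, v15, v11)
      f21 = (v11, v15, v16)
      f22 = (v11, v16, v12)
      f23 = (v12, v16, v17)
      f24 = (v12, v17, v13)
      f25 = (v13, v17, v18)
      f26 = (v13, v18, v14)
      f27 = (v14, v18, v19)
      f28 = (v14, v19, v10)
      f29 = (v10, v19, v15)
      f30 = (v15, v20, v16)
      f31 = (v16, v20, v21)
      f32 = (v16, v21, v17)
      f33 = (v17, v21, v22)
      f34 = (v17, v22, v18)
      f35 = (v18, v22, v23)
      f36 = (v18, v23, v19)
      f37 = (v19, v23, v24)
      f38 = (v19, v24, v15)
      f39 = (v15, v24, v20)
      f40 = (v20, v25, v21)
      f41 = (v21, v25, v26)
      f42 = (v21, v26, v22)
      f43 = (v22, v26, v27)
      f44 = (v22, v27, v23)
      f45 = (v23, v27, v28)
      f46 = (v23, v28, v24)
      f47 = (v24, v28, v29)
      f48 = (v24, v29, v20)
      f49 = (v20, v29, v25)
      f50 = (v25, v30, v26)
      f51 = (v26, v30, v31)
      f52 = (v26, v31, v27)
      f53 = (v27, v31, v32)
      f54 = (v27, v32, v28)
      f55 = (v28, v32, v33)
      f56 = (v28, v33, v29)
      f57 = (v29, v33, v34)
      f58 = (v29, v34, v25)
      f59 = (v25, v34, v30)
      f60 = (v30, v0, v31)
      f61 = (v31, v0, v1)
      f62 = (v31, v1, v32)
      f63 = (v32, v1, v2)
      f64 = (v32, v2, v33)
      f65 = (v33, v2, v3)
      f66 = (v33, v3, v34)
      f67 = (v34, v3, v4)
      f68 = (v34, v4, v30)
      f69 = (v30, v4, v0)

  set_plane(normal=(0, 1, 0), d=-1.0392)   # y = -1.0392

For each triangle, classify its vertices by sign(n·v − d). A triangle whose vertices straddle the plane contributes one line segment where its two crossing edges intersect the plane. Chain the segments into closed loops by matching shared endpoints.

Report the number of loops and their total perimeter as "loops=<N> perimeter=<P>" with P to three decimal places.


loops=2 perimeter=6.190

Straddling triangles (22 of 70):
  (v15,v20,v16) [+-+] → (-2.2975, -1.0392, 0)–(-2.28779, -1.0392, 0.0148276)  len=0.0177
  (v16,v20,v21) [+-+] → (-2.28779, -1.0392, 0.0148276)–(-2.15792, -1.0392, 0.213181)  len=0.2371
  (v15,v24,v20) [++-] → (-2.15792, -1.0392, -0.213181)–(-2.2975, -1.0392, 0)  len=0.2548
  (v20,v25,v21) [--+] → (-1.92655, -1.0392, 0.433519)–(-2.15792, -1.0392, 0.213181)  len=0.3195
  (v21,v25,v26) [+--] → (-1.92655, -1.0392, 0.433519)–(-1.90242, -1.0392, 0.4565)  len=0.0333
  (v21,v26,v22) [+-+] → (-1.90242, -1.0392, 0.4565)–(-1.29448, -1.0392, 0.319767)  len=0.6231
  (v22,v26,v27) [+--] → (-1.29448, -1.0392, 0.319767)–(-1.12698, -1.0392, 0.2821)  len=0.1717
  (v22,v27,v23) [+-+] → (-1.12698, -1.0392, 0.2821)–(-1.12698, -1.0392, -0.0901678)  len=0.3723
  (v23,v27,v28) [+--] → (-1.12698, -1.0392, -0.0901678)–(-1.12698, -1.0392, -0.2821)  len=0.1919
  (v23,v28,v24) [+-+] → (-1.12698, -1.0392, -0.2821)–(-1.81457, -1.0392, -0.436742)  len=0.7048
  (v24,v28,v29) [+--] → (-1.81457, -1.0392, -0.436742)–(-1.90242, -1.0392, -0.4565)  len=0.0901
  (v24,v29,v20) [+--] → (-1.90242, -1.0392, -0.4565)–(-2.15792, -1.0392, -0.213181)  len=0.3528
  (v30,v0,v31) [-+-] → (2.04956, -1.0392, 0)–(1.85083, -1.0392, 0.273521)  len=0.3381
  (v31,v0,v1) [-++] → (1.85083, -1.0392, 0.273521)–(1.71787, -1.0392, 0.4565)  len=0.2262
  (v31,v1,v32) [-+-] → (1.71787, -1.0392, 0.4565)–(1.29371, -1.0392, 0.318657)  len=0.4460
  (v32,v1,v2) [-++] → (1.29371, -1.0392, 0.318657)–(1.18123, -1.0392, 0.2821)  len=0.1183
  (v32,v2,v33) [-+-] → (1.18123, -1.0392, 0.2821)–(1.18123, -1.0392, -0.163836)  len=0.4459
  (v33,v2,v3) [-++] → (1.18123, -1.0392, -0.163836)–(1.18123, -1.0392, -0.2821)  len=0.1183
  (v33,v3,v34) [-+-] → (1.18123, -1.0392, -0.2821)–(1.50279, -1.0392, -0.386595)  len=0.3381
  (v34,v3,v4) [-++] → (1.50279, -1.0392, -0.386595)–(1.71787, -1.0392, -0.4565)  len=0.2262
  (v34,v4,v30) [-+-] → (1.71787, -1.0392, -0.4565)–(1.89075, -1.0392, -0.218553)  len=0.2941
  (v30,v4,v0) [-++] → (1.89075, -1.0392, -0.218553)–(2.04956, -1.0392, 0)  len=0.2702

Chained into 2 loop(s):
  loop 1: 12 segments, perimeter = 3.3691
  loop 2: 10 segments, perimeter = 2.8213
Total perimeter = 6.190
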